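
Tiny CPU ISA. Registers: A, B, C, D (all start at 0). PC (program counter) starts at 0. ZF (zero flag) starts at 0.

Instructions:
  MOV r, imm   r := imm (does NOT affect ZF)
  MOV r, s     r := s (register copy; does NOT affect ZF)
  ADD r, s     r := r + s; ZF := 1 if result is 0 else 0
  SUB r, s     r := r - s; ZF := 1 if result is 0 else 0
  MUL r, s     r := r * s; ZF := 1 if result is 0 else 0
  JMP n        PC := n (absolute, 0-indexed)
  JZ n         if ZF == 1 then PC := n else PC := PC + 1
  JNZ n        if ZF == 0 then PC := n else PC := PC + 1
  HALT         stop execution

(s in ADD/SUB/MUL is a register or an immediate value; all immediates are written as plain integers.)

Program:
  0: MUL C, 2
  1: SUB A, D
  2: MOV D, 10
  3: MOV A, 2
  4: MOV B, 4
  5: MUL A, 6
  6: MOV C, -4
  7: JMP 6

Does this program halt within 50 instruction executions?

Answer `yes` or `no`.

Step 1: PC=0 exec 'MUL C, 2'. After: A=0 B=0 C=0 D=0 ZF=1 PC=1
Step 2: PC=1 exec 'SUB A, D'. After: A=0 B=0 C=0 D=0 ZF=1 PC=2
Step 3: PC=2 exec 'MOV D, 10'. After: A=0 B=0 C=0 D=10 ZF=1 PC=3
Step 4: PC=3 exec 'MOV A, 2'. After: A=2 B=0 C=0 D=10 ZF=1 PC=4
Step 5: PC=4 exec 'MOV B, 4'. After: A=2 B=4 C=0 D=10 ZF=1 PC=5
Step 6: PC=5 exec 'MUL A, 6'. After: A=12 B=4 C=0 D=10 ZF=0 PC=6
Step 7: PC=6 exec 'MOV C, -4'. After: A=12 B=4 C=-4 D=10 ZF=0 PC=7
Step 8: PC=7 exec 'JMP 6'. After: A=12 B=4 C=-4 D=10 ZF=0 PC=6
Step 9: PC=6 exec 'MOV C, -4'. After: A=12 B=4 C=-4 D=10 ZF=0 PC=7
State after step 9 equals state after step 7: the program is in a cycle of length 2 and will never halt.

Answer: no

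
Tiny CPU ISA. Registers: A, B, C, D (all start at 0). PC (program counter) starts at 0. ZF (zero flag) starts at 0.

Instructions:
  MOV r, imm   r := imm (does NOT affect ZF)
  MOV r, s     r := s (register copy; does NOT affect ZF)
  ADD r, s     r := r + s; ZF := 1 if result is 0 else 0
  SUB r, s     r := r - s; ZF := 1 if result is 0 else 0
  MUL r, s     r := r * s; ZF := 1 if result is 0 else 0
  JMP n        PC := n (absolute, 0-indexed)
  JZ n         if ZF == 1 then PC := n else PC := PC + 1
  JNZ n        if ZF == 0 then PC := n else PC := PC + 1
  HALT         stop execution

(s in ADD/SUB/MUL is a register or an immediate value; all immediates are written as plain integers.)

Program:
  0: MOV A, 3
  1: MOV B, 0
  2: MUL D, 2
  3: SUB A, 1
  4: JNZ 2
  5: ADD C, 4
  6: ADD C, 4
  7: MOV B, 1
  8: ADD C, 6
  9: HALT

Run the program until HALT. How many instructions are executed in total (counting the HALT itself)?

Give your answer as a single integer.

Answer: 16

Derivation:
Step 1: PC=0 exec 'MOV A, 3'. After: A=3 B=0 C=0 D=0 ZF=0 PC=1
Step 2: PC=1 exec 'MOV B, 0'. After: A=3 B=0 C=0 D=0 ZF=0 PC=2
Step 3: PC=2 exec 'MUL D, 2'. After: A=3 B=0 C=0 D=0 ZF=1 PC=3
Step 4: PC=3 exec 'SUB A, 1'. After: A=2 B=0 C=0 D=0 ZF=0 PC=4
Step 5: PC=4 exec 'JNZ 2'. After: A=2 B=0 C=0 D=0 ZF=0 PC=2
Step 6: PC=2 exec 'MUL D, 2'. After: A=2 B=0 C=0 D=0 ZF=1 PC=3
Step 7: PC=3 exec 'SUB A, 1'. After: A=1 B=0 C=0 D=0 ZF=0 PC=4
Step 8: PC=4 exec 'JNZ 2'. After: A=1 B=0 C=0 D=0 ZF=0 PC=2
Step 9: PC=2 exec 'MUL D, 2'. After: A=1 B=0 C=0 D=0 ZF=1 PC=3
Step 10: PC=3 exec 'SUB A, 1'. After: A=0 B=0 C=0 D=0 ZF=1 PC=4
Step 11: PC=4 exec 'JNZ 2'. After: A=0 B=0 C=0 D=0 ZF=1 PC=5
Step 12: PC=5 exec 'ADD C, 4'. After: A=0 B=0 C=4 D=0 ZF=0 PC=6
Step 13: PC=6 exec 'ADD C, 4'. After: A=0 B=0 C=8 D=0 ZF=0 PC=7
Step 14: PC=7 exec 'MOV B, 1'. After: A=0 B=1 C=8 D=0 ZF=0 PC=8
Step 15: PC=8 exec 'ADD C, 6'. After: A=0 B=1 C=14 D=0 ZF=0 PC=9
Step 16: PC=9 exec 'HALT'. After: A=0 B=1 C=14 D=0 ZF=0 PC=9 HALTED
Total instructions executed: 16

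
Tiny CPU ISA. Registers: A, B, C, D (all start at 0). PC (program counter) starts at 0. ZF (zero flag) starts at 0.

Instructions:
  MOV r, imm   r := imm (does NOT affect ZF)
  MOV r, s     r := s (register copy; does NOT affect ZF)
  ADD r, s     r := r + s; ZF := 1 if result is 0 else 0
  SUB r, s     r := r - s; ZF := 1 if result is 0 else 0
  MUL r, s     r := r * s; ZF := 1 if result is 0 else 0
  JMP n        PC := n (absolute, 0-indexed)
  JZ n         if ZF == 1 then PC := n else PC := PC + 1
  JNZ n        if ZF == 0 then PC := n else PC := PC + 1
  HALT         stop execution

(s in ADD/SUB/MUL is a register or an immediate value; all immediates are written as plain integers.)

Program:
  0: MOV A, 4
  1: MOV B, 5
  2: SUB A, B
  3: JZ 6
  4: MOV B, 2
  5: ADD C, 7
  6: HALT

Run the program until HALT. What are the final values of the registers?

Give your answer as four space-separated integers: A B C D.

Step 1: PC=0 exec 'MOV A, 4'. After: A=4 B=0 C=0 D=0 ZF=0 PC=1
Step 2: PC=1 exec 'MOV B, 5'. After: A=4 B=5 C=0 D=0 ZF=0 PC=2
Step 3: PC=2 exec 'SUB A, B'. After: A=-1 B=5 C=0 D=0 ZF=0 PC=3
Step 4: PC=3 exec 'JZ 6'. After: A=-1 B=5 C=0 D=0 ZF=0 PC=4
Step 5: PC=4 exec 'MOV B, 2'. After: A=-1 B=2 C=0 D=0 ZF=0 PC=5
Step 6: PC=5 exec 'ADD C, 7'. After: A=-1 B=2 C=7 D=0 ZF=0 PC=6
Step 7: PC=6 exec 'HALT'. After: A=-1 B=2 C=7 D=0 ZF=0 PC=6 HALTED

Answer: -1 2 7 0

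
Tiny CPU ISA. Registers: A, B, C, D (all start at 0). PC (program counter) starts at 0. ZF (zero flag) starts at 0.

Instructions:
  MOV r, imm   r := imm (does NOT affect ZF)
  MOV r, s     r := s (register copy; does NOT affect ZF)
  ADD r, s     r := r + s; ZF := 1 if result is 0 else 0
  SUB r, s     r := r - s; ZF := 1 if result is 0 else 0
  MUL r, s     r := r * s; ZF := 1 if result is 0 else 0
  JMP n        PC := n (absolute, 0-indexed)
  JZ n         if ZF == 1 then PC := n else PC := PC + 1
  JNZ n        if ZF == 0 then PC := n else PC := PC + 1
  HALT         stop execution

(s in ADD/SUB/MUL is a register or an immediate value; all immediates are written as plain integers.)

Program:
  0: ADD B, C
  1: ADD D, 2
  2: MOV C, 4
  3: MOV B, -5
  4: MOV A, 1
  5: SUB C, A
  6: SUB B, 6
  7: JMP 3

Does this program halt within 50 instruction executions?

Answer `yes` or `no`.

Step 1: PC=0 exec 'ADD B, C'. After: A=0 B=0 C=0 D=0 ZF=1 PC=1
Step 2: PC=1 exec 'ADD D, 2'. After: A=0 B=0 C=0 D=2 ZF=0 PC=2
Step 3: PC=2 exec 'MOV C, 4'. After: A=0 B=0 C=4 D=2 ZF=0 PC=3
Step 4: PC=3 exec 'MOV B, -5'. After: A=0 B=-5 C=4 D=2 ZF=0 PC=4
Step 5: PC=4 exec 'MOV A, 1'. After: A=1 B=-5 C=4 D=2 ZF=0 PC=5
Step 6: PC=5 exec 'SUB C, A'. After: A=1 B=-5 C=3 D=2 ZF=0 PC=6
Step 7: PC=6 exec 'SUB B, 6'. After: A=1 B=-11 C=3 D=2 ZF=0 PC=7
Step 8: PC=7 exec 'JMP 3'. After: A=1 B=-11 C=3 D=2 ZF=0 PC=3
Step 9: PC=3 exec 'MOV B, -5'. After: A=1 B=-5 C=3 D=2 ZF=0 PC=4
Step 10: PC=4 exec 'MOV A, 1'. After: A=1 B=-5 C=3 D=2 ZF=0 PC=5
Step 11: PC=5 exec 'SUB C, A'. After: A=1 B=-5 C=2 D=2 ZF=0 PC=6
Step 12: PC=6 exec 'SUB B, 6'. After: A=1 B=-11 C=2 D=2 ZF=0 PC=7
Step 13: PC=7 exec 'JMP 3'. After: A=1 B=-11 C=2 D=2 ZF=0 PC=3
Step 14: PC=3 exec 'MOV B, -5'. After: A=1 B=-5 C=2 D=2 ZF=0 PC=4
Step 15: PC=4 exec 'MOV A, 1'. After: A=1 B=-5 C=2 D=2 ZF=0 PC=5
After 50 steps: not halted. PC revisits the same instructions with no path to HALT; will never halt.

Answer: no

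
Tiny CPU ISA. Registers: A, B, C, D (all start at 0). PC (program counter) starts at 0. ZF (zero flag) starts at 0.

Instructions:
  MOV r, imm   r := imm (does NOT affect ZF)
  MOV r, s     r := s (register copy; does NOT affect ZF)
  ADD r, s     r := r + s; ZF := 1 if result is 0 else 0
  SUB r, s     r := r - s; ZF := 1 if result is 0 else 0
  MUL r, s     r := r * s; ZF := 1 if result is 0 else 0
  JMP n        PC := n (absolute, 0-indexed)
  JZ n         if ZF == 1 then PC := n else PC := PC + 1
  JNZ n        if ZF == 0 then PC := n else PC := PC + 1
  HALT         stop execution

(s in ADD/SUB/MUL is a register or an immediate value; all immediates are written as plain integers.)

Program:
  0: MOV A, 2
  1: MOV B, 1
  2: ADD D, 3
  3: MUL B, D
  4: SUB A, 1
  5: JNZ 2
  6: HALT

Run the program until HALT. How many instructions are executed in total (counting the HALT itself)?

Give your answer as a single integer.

Answer: 11

Derivation:
Step 1: PC=0 exec 'MOV A, 2'. After: A=2 B=0 C=0 D=0 ZF=0 PC=1
Step 2: PC=1 exec 'MOV B, 1'. After: A=2 B=1 C=0 D=0 ZF=0 PC=2
Step 3: PC=2 exec 'ADD D, 3'. After: A=2 B=1 C=0 D=3 ZF=0 PC=3
Step 4: PC=3 exec 'MUL B, D'. After: A=2 B=3 C=0 D=3 ZF=0 PC=4
Step 5: PC=4 exec 'SUB A, 1'. After: A=1 B=3 C=0 D=3 ZF=0 PC=5
Step 6: PC=5 exec 'JNZ 2'. After: A=1 B=3 C=0 D=3 ZF=0 PC=2
Step 7: PC=2 exec 'ADD D, 3'. After: A=1 B=3 C=0 D=6 ZF=0 PC=3
Step 8: PC=3 exec 'MUL B, D'. After: A=1 B=18 C=0 D=6 ZF=0 PC=4
Step 9: PC=4 exec 'SUB A, 1'. After: A=0 B=18 C=0 D=6 ZF=1 PC=5
Step 10: PC=5 exec 'JNZ 2'. After: A=0 B=18 C=0 D=6 ZF=1 PC=6
Step 11: PC=6 exec 'HALT'. After: A=0 B=18 C=0 D=6 ZF=1 PC=6 HALTED
Total instructions executed: 11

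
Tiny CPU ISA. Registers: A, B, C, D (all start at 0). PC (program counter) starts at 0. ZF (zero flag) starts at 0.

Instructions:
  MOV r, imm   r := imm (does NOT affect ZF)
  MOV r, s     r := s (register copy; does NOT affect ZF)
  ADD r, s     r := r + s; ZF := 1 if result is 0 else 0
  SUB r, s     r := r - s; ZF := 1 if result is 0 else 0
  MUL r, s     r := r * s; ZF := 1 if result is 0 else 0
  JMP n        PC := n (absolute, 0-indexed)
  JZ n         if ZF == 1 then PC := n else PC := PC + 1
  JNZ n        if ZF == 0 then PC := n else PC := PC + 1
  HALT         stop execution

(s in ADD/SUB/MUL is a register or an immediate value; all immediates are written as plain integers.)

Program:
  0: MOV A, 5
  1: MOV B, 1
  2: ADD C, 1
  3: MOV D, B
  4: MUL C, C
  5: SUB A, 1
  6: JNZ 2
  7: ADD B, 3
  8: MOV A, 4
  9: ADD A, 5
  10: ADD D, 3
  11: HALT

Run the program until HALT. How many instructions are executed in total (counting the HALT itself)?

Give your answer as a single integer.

Answer: 32

Derivation:
Step 1: PC=0 exec 'MOV A, 5'. After: A=5 B=0 C=0 D=0 ZF=0 PC=1
Step 2: PC=1 exec 'MOV B, 1'. After: A=5 B=1 C=0 D=0 ZF=0 PC=2
Step 3: PC=2 exec 'ADD C, 1'. After: A=5 B=1 C=1 D=0 ZF=0 PC=3
Step 4: PC=3 exec 'MOV D, B'. After: A=5 B=1 C=1 D=1 ZF=0 PC=4
Step 5: PC=4 exec 'MUL C, C'. After: A=5 B=1 C=1 D=1 ZF=0 PC=5
Step 6: PC=5 exec 'SUB A, 1'. After: A=4 B=1 C=1 D=1 ZF=0 PC=6
Step 7: PC=6 exec 'JNZ 2'. After: A=4 B=1 C=1 D=1 ZF=0 PC=2
Step 8: PC=2 exec 'ADD C, 1'. After: A=4 B=1 C=2 D=1 ZF=0 PC=3
Step 9: PC=3 exec 'MOV D, B'. After: A=4 B=1 C=2 D=1 ZF=0 PC=4
Step 10: PC=4 exec 'MUL C, C'. After: A=4 B=1 C=4 D=1 ZF=0 PC=5
Step 11: PC=5 exec 'SUB A, 1'. After: A=3 B=1 C=4 D=1 ZF=0 PC=6
Step 12: PC=6 exec 'JNZ 2'. After: A=3 B=1 C=4 D=1 ZF=0 PC=2
Step 13: PC=2 exec 'ADD C, 1'. After: A=3 B=1 C=5 D=1 ZF=0 PC=3
Step 14: PC=3 exec 'MOV D, B'. After: A=3 B=1 C=5 D=1 ZF=0 PC=4
Step 15: PC=4 exec 'MUL C, C'. After: A=3 B=1 C=25 D=1 ZF=0 PC=5
Step 16: PC=5 exec 'SUB A, 1'. After: A=2 B=1 C=25 D=1 ZF=0 PC=6
Step 17: PC=6 exec 'JNZ 2'. After: A=2 B=1 C=25 D=1 ZF=0 PC=2
Step 18: PC=2 exec 'ADD C, 1'. After: A=2 B=1 C=26 D=1 ZF=0 PC=3
Step 19: PC=3 exec 'MOV D, B'. After: A=2 B=1 C=26 D=1 ZF=0 PC=4
Step 20: PC=4 exec 'MUL C, C'. After: A=2 B=1 C=676 D=1 ZF=0 PC=5
Step 21: PC=5 exec 'SUB A, 1'. After: A=1 B=1 C=676 D=1 ZF=0 PC=6
Step 22: PC=6 exec 'JNZ 2'. After: A=1 B=1 C=676 D=1 ZF=0 PC=2
Step 23: PC=2 exec 'ADD C, 1'. After: A=1 B=1 C=677 D=1 ZF=0 PC=3
Step 24: PC=3 exec 'MOV D, B'. After: A=1 B=1 C=677 D=1 ZF=0 PC=4
Step 25: PC=4 exec 'MUL C, C'. After: A=1 B=1 C=458329 D=1 ZF=0 PC=5
Step 26: PC=5 exec 'SUB A, 1'. After: A=0 B=1 C=458329 D=1 ZF=1 PC=6
Step 27: PC=6 exec 'JNZ 2'. After: A=0 B=1 C=458329 D=1 ZF=1 PC=7
Step 28: PC=7 exec 'ADD B, 3'. After: A=0 B=4 C=458329 D=1 ZF=0 PC=8
Step 29: PC=8 exec 'MOV A, 4'. After: A=4 B=4 C=458329 D=1 ZF=0 PC=9
Step 30: PC=9 exec 'ADD A, 5'. After: A=9 B=4 C=458329 D=1 ZF=0 PC=10
Step 31: PC=10 exec 'ADD D, 3'. After: A=9 B=4 C=458329 D=4 ZF=0 PC=11
Step 32: PC=11 exec 'HALT'. After: A=9 B=4 C=458329 D=4 ZF=0 PC=11 HALTED
Total instructions executed: 32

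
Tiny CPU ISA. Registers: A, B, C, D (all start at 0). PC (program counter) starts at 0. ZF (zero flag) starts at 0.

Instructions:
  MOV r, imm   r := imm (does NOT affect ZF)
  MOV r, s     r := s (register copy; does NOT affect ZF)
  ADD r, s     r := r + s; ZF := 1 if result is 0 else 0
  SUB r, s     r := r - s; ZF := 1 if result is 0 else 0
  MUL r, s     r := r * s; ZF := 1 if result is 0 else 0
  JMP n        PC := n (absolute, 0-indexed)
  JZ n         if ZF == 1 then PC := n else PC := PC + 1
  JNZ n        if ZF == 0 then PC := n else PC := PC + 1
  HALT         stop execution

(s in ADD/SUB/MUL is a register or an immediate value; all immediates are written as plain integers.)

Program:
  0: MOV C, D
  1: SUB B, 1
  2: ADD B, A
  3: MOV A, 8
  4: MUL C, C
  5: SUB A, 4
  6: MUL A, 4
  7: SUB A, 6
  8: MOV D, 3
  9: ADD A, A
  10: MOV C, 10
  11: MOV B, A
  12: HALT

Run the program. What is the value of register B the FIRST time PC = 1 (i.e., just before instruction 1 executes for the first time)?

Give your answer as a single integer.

Step 1: PC=0 exec 'MOV C, D'. After: A=0 B=0 C=0 D=0 ZF=0 PC=1
First time PC=1: B=0

0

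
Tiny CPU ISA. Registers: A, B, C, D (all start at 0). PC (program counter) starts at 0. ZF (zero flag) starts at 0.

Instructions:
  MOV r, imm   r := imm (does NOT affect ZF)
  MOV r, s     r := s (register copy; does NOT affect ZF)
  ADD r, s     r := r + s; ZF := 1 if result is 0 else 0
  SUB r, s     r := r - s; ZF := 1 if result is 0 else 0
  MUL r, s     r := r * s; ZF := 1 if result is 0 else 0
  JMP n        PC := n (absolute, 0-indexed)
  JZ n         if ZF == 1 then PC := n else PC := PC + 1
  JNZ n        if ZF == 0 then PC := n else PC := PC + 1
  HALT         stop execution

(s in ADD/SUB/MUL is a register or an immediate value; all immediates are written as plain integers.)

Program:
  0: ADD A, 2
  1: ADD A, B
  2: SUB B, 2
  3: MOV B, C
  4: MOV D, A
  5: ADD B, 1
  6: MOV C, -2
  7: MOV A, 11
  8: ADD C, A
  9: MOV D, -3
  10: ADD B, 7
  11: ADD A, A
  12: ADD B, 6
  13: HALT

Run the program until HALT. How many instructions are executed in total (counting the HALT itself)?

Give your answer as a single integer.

Step 1: PC=0 exec 'ADD A, 2'. After: A=2 B=0 C=0 D=0 ZF=0 PC=1
Step 2: PC=1 exec 'ADD A, B'. After: A=2 B=0 C=0 D=0 ZF=0 PC=2
Step 3: PC=2 exec 'SUB B, 2'. After: A=2 B=-2 C=0 D=0 ZF=0 PC=3
Step 4: PC=3 exec 'MOV B, C'. After: A=2 B=0 C=0 D=0 ZF=0 PC=4
Step 5: PC=4 exec 'MOV D, A'. After: A=2 B=0 C=0 D=2 ZF=0 PC=5
Step 6: PC=5 exec 'ADD B, 1'. After: A=2 B=1 C=0 D=2 ZF=0 PC=6
Step 7: PC=6 exec 'MOV C, -2'. After: A=2 B=1 C=-2 D=2 ZF=0 PC=7
Step 8: PC=7 exec 'MOV A, 11'. After: A=11 B=1 C=-2 D=2 ZF=0 PC=8
Step 9: PC=8 exec 'ADD C, A'. After: A=11 B=1 C=9 D=2 ZF=0 PC=9
Step 10: PC=9 exec 'MOV D, -3'. After: A=11 B=1 C=9 D=-3 ZF=0 PC=10
Step 11: PC=10 exec 'ADD B, 7'. After: A=11 B=8 C=9 D=-3 ZF=0 PC=11
Step 12: PC=11 exec 'ADD A, A'. After: A=22 B=8 C=9 D=-3 ZF=0 PC=12
Step 13: PC=12 exec 'ADD B, 6'. After: A=22 B=14 C=9 D=-3 ZF=0 PC=13
Step 14: PC=13 exec 'HALT'. After: A=22 B=14 C=9 D=-3 ZF=0 PC=13 HALTED
Total instructions executed: 14

Answer: 14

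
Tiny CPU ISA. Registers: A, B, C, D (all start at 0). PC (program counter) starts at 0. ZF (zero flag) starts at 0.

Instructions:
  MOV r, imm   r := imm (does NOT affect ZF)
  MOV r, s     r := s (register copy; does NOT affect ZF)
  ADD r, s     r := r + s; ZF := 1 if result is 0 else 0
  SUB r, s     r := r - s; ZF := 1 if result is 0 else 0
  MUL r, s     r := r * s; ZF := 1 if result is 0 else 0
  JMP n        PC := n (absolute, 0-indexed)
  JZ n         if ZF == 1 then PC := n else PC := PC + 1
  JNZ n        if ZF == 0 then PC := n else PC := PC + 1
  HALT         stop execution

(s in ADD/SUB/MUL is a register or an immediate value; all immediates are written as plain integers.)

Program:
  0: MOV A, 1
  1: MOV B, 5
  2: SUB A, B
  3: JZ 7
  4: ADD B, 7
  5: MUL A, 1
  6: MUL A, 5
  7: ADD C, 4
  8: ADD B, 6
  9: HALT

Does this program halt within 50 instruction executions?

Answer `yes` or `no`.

Step 1: PC=0 exec 'MOV A, 1'. After: A=1 B=0 C=0 D=0 ZF=0 PC=1
Step 2: PC=1 exec 'MOV B, 5'. After: A=1 B=5 C=0 D=0 ZF=0 PC=2
Step 3: PC=2 exec 'SUB A, B'. After: A=-4 B=5 C=0 D=0 ZF=0 PC=3
Step 4: PC=3 exec 'JZ 7'. After: A=-4 B=5 C=0 D=0 ZF=0 PC=4
Step 5: PC=4 exec 'ADD B, 7'. After: A=-4 B=12 C=0 D=0 ZF=0 PC=5
Step 6: PC=5 exec 'MUL A, 1'. After: A=-4 B=12 C=0 D=0 ZF=0 PC=6
Step 7: PC=6 exec 'MUL A, 5'. After: A=-20 B=12 C=0 D=0 ZF=0 PC=7
Step 8: PC=7 exec 'ADD C, 4'. After: A=-20 B=12 C=4 D=0 ZF=0 PC=8
Step 9: PC=8 exec 'ADD B, 6'. After: A=-20 B=18 C=4 D=0 ZF=0 PC=9
Step 10: PC=9 exec 'HALT'. After: A=-20 B=18 C=4 D=0 ZF=0 PC=9 HALTED

Answer: yes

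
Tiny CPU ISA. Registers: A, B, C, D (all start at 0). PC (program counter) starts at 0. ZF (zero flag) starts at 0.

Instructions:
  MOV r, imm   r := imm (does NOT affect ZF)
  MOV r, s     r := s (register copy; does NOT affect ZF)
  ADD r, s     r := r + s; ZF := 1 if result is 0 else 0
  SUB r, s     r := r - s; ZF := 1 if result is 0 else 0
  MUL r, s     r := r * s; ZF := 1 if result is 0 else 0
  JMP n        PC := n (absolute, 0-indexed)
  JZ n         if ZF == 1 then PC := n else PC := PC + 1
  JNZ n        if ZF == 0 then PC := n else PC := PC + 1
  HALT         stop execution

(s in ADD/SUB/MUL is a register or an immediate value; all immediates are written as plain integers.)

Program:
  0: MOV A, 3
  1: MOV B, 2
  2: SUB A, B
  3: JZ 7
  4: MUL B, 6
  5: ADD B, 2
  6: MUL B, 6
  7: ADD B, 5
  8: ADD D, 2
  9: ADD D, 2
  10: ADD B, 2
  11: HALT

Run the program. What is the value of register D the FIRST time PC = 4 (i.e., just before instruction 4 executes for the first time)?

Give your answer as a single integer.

Step 1: PC=0 exec 'MOV A, 3'. After: A=3 B=0 C=0 D=0 ZF=0 PC=1
Step 2: PC=1 exec 'MOV B, 2'. After: A=3 B=2 C=0 D=0 ZF=0 PC=2
Step 3: PC=2 exec 'SUB A, B'. After: A=1 B=2 C=0 D=0 ZF=0 PC=3
Step 4: PC=3 exec 'JZ 7'. After: A=1 B=2 C=0 D=0 ZF=0 PC=4
First time PC=4: D=0

0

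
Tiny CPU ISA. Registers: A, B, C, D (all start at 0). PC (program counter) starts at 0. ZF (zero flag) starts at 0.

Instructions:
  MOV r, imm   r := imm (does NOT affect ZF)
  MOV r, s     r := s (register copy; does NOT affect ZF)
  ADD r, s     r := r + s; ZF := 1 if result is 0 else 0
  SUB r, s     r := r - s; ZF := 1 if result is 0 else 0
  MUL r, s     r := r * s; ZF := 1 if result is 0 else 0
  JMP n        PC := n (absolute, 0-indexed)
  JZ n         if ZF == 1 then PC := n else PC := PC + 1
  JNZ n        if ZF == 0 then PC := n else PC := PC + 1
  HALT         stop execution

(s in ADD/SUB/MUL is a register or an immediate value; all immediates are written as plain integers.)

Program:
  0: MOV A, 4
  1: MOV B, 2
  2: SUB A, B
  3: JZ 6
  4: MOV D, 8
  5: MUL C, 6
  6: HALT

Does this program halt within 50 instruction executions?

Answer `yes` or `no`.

Step 1: PC=0 exec 'MOV A, 4'. After: A=4 B=0 C=0 D=0 ZF=0 PC=1
Step 2: PC=1 exec 'MOV B, 2'. After: A=4 B=2 C=0 D=0 ZF=0 PC=2
Step 3: PC=2 exec 'SUB A, B'. After: A=2 B=2 C=0 D=0 ZF=0 PC=3
Step 4: PC=3 exec 'JZ 6'. After: A=2 B=2 C=0 D=0 ZF=0 PC=4
Step 5: PC=4 exec 'MOV D, 8'. After: A=2 B=2 C=0 D=8 ZF=0 PC=5
Step 6: PC=5 exec 'MUL C, 6'. After: A=2 B=2 C=0 D=8 ZF=1 PC=6
Step 7: PC=6 exec 'HALT'. After: A=2 B=2 C=0 D=8 ZF=1 PC=6 HALTED

Answer: yes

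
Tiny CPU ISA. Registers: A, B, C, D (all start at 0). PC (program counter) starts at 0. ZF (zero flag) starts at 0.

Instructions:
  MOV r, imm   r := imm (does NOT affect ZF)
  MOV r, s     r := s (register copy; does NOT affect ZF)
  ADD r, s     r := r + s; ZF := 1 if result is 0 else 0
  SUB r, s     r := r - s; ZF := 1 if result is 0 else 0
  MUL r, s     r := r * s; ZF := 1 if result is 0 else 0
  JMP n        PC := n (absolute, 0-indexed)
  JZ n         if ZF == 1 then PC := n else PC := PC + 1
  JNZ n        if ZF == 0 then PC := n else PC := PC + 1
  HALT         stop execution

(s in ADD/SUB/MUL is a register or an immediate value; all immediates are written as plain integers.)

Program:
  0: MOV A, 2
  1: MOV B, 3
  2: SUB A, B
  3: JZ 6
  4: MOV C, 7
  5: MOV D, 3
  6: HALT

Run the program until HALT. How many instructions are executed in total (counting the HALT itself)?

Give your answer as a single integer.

Answer: 7

Derivation:
Step 1: PC=0 exec 'MOV A, 2'. After: A=2 B=0 C=0 D=0 ZF=0 PC=1
Step 2: PC=1 exec 'MOV B, 3'. After: A=2 B=3 C=0 D=0 ZF=0 PC=2
Step 3: PC=2 exec 'SUB A, B'. After: A=-1 B=3 C=0 D=0 ZF=0 PC=3
Step 4: PC=3 exec 'JZ 6'. After: A=-1 B=3 C=0 D=0 ZF=0 PC=4
Step 5: PC=4 exec 'MOV C, 7'. After: A=-1 B=3 C=7 D=0 ZF=0 PC=5
Step 6: PC=5 exec 'MOV D, 3'. After: A=-1 B=3 C=7 D=3 ZF=0 PC=6
Step 7: PC=6 exec 'HALT'. After: A=-1 B=3 C=7 D=3 ZF=0 PC=6 HALTED
Total instructions executed: 7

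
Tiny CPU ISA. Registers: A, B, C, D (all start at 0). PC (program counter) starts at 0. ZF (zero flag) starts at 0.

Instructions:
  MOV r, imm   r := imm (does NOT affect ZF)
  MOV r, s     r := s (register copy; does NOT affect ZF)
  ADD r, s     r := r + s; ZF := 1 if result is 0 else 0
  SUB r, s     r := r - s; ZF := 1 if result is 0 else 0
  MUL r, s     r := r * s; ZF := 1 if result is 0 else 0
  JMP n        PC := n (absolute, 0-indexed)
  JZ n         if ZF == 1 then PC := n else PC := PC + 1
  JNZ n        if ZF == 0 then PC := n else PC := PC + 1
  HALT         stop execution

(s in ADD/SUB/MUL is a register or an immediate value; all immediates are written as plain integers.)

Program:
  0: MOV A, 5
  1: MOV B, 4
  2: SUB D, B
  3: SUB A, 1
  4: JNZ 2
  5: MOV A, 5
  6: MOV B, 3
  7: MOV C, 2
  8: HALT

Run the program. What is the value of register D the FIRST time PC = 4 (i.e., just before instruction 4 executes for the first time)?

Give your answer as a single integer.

Step 1: PC=0 exec 'MOV A, 5'. After: A=5 B=0 C=0 D=0 ZF=0 PC=1
Step 2: PC=1 exec 'MOV B, 4'. After: A=5 B=4 C=0 D=0 ZF=0 PC=2
Step 3: PC=2 exec 'SUB D, B'. After: A=5 B=4 C=0 D=-4 ZF=0 PC=3
Step 4: PC=3 exec 'SUB A, 1'. After: A=4 B=4 C=0 D=-4 ZF=0 PC=4
First time PC=4: D=-4

-4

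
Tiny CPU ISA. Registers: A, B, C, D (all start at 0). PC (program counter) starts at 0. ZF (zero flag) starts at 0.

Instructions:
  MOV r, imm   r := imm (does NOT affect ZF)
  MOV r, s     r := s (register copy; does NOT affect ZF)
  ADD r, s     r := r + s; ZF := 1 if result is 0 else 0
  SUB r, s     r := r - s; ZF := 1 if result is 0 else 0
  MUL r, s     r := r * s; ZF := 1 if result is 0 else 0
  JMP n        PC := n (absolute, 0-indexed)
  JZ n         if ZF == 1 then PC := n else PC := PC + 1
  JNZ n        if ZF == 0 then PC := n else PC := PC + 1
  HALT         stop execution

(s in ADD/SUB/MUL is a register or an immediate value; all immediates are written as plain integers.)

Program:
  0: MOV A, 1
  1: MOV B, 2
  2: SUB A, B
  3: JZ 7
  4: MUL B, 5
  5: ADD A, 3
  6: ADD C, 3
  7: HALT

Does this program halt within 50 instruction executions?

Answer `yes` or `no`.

Step 1: PC=0 exec 'MOV A, 1'. After: A=1 B=0 C=0 D=0 ZF=0 PC=1
Step 2: PC=1 exec 'MOV B, 2'. After: A=1 B=2 C=0 D=0 ZF=0 PC=2
Step 3: PC=2 exec 'SUB A, B'. After: A=-1 B=2 C=0 D=0 ZF=0 PC=3
Step 4: PC=3 exec 'JZ 7'. After: A=-1 B=2 C=0 D=0 ZF=0 PC=4
Step 5: PC=4 exec 'MUL B, 5'. After: A=-1 B=10 C=0 D=0 ZF=0 PC=5
Step 6: PC=5 exec 'ADD A, 3'. After: A=2 B=10 C=0 D=0 ZF=0 PC=6
Step 7: PC=6 exec 'ADD C, 3'. After: A=2 B=10 C=3 D=0 ZF=0 PC=7
Step 8: PC=7 exec 'HALT'. After: A=2 B=10 C=3 D=0 ZF=0 PC=7 HALTED

Answer: yes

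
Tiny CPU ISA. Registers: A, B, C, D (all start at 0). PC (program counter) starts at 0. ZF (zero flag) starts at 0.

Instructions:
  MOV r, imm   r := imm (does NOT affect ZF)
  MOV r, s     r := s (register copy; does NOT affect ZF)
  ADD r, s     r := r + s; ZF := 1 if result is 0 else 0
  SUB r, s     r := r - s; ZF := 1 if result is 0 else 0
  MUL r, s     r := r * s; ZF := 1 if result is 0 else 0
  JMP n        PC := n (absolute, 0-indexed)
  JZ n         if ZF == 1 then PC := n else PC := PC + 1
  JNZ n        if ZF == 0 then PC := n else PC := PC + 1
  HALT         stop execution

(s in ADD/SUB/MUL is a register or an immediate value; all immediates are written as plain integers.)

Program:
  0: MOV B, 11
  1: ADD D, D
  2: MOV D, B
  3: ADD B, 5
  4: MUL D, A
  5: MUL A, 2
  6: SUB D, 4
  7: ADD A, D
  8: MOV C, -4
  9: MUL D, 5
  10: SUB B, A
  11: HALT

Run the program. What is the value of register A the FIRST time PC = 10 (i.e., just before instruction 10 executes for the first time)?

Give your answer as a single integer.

Step 1: PC=0 exec 'MOV B, 11'. After: A=0 B=11 C=0 D=0 ZF=0 PC=1
Step 2: PC=1 exec 'ADD D, D'. After: A=0 B=11 C=0 D=0 ZF=1 PC=2
Step 3: PC=2 exec 'MOV D, B'. After: A=0 B=11 C=0 D=11 ZF=1 PC=3
Step 4: PC=3 exec 'ADD B, 5'. After: A=0 B=16 C=0 D=11 ZF=0 PC=4
Step 5: PC=4 exec 'MUL D, A'. After: A=0 B=16 C=0 D=0 ZF=1 PC=5
Step 6: PC=5 exec 'MUL A, 2'. After: A=0 B=16 C=0 D=0 ZF=1 PC=6
Step 7: PC=6 exec 'SUB D, 4'. After: A=0 B=16 C=0 D=-4 ZF=0 PC=7
Step 8: PC=7 exec 'ADD A, D'. After: A=-4 B=16 C=0 D=-4 ZF=0 PC=8
Step 9: PC=8 exec 'MOV C, -4'. After: A=-4 B=16 C=-4 D=-4 ZF=0 PC=9
Step 10: PC=9 exec 'MUL D, 5'. After: A=-4 B=16 C=-4 D=-20 ZF=0 PC=10
First time PC=10: A=-4

-4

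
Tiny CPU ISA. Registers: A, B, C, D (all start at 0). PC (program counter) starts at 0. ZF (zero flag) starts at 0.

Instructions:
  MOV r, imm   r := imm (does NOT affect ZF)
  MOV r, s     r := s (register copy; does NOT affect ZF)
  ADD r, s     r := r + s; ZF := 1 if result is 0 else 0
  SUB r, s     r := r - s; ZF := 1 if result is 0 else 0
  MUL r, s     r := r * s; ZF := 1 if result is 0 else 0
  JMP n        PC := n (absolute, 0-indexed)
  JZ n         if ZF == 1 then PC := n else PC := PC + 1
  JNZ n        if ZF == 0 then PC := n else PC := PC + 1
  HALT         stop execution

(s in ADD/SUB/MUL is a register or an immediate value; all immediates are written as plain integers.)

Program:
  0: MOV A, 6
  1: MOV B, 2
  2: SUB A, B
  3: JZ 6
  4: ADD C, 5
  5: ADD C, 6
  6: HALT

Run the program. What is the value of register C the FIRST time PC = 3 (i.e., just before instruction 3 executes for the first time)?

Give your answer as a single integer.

Step 1: PC=0 exec 'MOV A, 6'. After: A=6 B=0 C=0 D=0 ZF=0 PC=1
Step 2: PC=1 exec 'MOV B, 2'. After: A=6 B=2 C=0 D=0 ZF=0 PC=2
Step 3: PC=2 exec 'SUB A, B'. After: A=4 B=2 C=0 D=0 ZF=0 PC=3
First time PC=3: C=0

0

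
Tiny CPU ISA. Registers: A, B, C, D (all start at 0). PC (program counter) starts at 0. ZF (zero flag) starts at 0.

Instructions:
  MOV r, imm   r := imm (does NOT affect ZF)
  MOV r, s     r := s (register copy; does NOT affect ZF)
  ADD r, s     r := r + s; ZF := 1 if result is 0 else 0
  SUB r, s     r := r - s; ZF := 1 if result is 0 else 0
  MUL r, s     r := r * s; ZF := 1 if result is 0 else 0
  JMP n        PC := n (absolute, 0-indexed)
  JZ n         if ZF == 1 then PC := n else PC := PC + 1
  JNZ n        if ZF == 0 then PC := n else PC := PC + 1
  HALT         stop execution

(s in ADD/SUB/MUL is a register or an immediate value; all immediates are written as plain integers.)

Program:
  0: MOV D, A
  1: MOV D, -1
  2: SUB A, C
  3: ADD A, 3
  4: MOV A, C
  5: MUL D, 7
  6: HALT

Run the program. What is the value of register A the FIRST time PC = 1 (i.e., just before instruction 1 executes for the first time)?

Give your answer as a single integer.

Step 1: PC=0 exec 'MOV D, A'. After: A=0 B=0 C=0 D=0 ZF=0 PC=1
First time PC=1: A=0

0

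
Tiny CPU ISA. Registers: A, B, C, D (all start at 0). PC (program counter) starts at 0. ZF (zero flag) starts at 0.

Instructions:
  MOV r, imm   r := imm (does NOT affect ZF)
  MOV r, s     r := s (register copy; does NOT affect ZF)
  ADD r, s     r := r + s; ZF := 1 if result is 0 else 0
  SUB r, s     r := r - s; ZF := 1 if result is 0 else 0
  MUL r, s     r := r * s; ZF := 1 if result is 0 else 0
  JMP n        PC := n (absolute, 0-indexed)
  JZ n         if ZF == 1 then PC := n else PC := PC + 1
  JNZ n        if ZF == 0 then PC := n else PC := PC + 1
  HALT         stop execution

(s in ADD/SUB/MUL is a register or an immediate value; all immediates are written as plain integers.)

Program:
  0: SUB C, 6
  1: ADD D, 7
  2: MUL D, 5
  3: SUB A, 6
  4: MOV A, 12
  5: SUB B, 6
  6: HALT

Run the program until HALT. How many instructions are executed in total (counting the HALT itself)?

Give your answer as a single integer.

Step 1: PC=0 exec 'SUB C, 6'. After: A=0 B=0 C=-6 D=0 ZF=0 PC=1
Step 2: PC=1 exec 'ADD D, 7'. After: A=0 B=0 C=-6 D=7 ZF=0 PC=2
Step 3: PC=2 exec 'MUL D, 5'. After: A=0 B=0 C=-6 D=35 ZF=0 PC=3
Step 4: PC=3 exec 'SUB A, 6'. After: A=-6 B=0 C=-6 D=35 ZF=0 PC=4
Step 5: PC=4 exec 'MOV A, 12'. After: A=12 B=0 C=-6 D=35 ZF=0 PC=5
Step 6: PC=5 exec 'SUB B, 6'. After: A=12 B=-6 C=-6 D=35 ZF=0 PC=6
Step 7: PC=6 exec 'HALT'. After: A=12 B=-6 C=-6 D=35 ZF=0 PC=6 HALTED
Total instructions executed: 7

Answer: 7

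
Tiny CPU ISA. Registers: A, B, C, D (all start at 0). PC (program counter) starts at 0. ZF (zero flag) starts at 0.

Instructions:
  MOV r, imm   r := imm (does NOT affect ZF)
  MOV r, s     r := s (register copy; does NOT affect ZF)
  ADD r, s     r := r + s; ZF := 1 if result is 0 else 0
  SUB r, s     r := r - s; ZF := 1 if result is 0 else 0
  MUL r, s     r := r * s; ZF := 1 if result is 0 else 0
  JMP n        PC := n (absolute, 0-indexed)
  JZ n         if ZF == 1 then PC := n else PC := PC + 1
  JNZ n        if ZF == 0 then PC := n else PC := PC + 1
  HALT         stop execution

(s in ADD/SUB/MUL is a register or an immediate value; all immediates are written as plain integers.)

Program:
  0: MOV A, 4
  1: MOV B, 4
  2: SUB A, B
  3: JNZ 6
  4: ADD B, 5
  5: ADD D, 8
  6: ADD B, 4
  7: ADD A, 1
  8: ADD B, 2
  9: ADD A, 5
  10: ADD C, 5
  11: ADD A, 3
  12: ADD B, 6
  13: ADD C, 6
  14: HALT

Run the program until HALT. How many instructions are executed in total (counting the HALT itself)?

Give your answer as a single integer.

Answer: 15

Derivation:
Step 1: PC=0 exec 'MOV A, 4'. After: A=4 B=0 C=0 D=0 ZF=0 PC=1
Step 2: PC=1 exec 'MOV B, 4'. After: A=4 B=4 C=0 D=0 ZF=0 PC=2
Step 3: PC=2 exec 'SUB A, B'. After: A=0 B=4 C=0 D=0 ZF=1 PC=3
Step 4: PC=3 exec 'JNZ 6'. After: A=0 B=4 C=0 D=0 ZF=1 PC=4
Step 5: PC=4 exec 'ADD B, 5'. After: A=0 B=9 C=0 D=0 ZF=0 PC=5
Step 6: PC=5 exec 'ADD D, 8'. After: A=0 B=9 C=0 D=8 ZF=0 PC=6
Step 7: PC=6 exec 'ADD B, 4'. After: A=0 B=13 C=0 D=8 ZF=0 PC=7
Step 8: PC=7 exec 'ADD A, 1'. After: A=1 B=13 C=0 D=8 ZF=0 PC=8
Step 9: PC=8 exec 'ADD B, 2'. After: A=1 B=15 C=0 D=8 ZF=0 PC=9
Step 10: PC=9 exec 'ADD A, 5'. After: A=6 B=15 C=0 D=8 ZF=0 PC=10
Step 11: PC=10 exec 'ADD C, 5'. After: A=6 B=15 C=5 D=8 ZF=0 PC=11
Step 12: PC=11 exec 'ADD A, 3'. After: A=9 B=15 C=5 D=8 ZF=0 PC=12
Step 13: PC=12 exec 'ADD B, 6'. After: A=9 B=21 C=5 D=8 ZF=0 PC=13
Step 14: PC=13 exec 'ADD C, 6'. After: A=9 B=21 C=11 D=8 ZF=0 PC=14
Step 15: PC=14 exec 'HALT'. After: A=9 B=21 C=11 D=8 ZF=0 PC=14 HALTED
Total instructions executed: 15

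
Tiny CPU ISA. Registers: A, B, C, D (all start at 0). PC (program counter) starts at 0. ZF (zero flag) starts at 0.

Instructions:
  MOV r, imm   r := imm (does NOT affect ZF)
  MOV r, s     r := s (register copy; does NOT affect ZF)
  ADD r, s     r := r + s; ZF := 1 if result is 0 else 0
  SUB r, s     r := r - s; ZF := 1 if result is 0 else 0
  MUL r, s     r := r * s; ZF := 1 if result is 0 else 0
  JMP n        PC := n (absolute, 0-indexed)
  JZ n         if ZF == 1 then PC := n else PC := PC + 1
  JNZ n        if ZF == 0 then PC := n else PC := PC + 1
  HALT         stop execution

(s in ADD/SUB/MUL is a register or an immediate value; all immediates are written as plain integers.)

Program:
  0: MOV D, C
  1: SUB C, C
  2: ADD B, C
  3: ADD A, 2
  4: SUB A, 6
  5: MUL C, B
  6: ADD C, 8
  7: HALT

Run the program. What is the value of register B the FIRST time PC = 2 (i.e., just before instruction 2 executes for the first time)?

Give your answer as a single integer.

Step 1: PC=0 exec 'MOV D, C'. After: A=0 B=0 C=0 D=0 ZF=0 PC=1
Step 2: PC=1 exec 'SUB C, C'. After: A=0 B=0 C=0 D=0 ZF=1 PC=2
First time PC=2: B=0

0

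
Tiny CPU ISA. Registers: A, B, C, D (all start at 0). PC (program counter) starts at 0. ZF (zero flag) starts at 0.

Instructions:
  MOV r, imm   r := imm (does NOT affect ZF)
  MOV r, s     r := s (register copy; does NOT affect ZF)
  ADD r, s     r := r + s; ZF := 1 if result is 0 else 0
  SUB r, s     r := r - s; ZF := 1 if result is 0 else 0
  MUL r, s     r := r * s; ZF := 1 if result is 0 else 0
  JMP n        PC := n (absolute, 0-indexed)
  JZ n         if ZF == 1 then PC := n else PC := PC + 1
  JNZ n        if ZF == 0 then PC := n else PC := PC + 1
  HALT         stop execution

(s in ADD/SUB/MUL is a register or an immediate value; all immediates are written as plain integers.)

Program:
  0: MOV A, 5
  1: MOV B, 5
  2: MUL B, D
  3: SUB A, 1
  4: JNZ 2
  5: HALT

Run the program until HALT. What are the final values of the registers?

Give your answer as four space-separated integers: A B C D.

Step 1: PC=0 exec 'MOV A, 5'. After: A=5 B=0 C=0 D=0 ZF=0 PC=1
Step 2: PC=1 exec 'MOV B, 5'. After: A=5 B=5 C=0 D=0 ZF=0 PC=2
Step 3: PC=2 exec 'MUL B, D'. After: A=5 B=0 C=0 D=0 ZF=1 PC=3
Step 4: PC=3 exec 'SUB A, 1'. After: A=4 B=0 C=0 D=0 ZF=0 PC=4
Step 5: PC=4 exec 'JNZ 2'. After: A=4 B=0 C=0 D=0 ZF=0 PC=2
Step 6: PC=2 exec 'MUL B, D'. After: A=4 B=0 C=0 D=0 ZF=1 PC=3
Step 7: PC=3 exec 'SUB A, 1'. After: A=3 B=0 C=0 D=0 ZF=0 PC=4
Step 8: PC=4 exec 'JNZ 2'. After: A=3 B=0 C=0 D=0 ZF=0 PC=2
Step 9: PC=2 exec 'MUL B, D'. After: A=3 B=0 C=0 D=0 ZF=1 PC=3
Step 10: PC=3 exec 'SUB A, 1'. After: A=2 B=0 C=0 D=0 ZF=0 PC=4
Step 11: PC=4 exec 'JNZ 2'. After: A=2 B=0 C=0 D=0 ZF=0 PC=2
Step 12: PC=2 exec 'MUL B, D'. After: A=2 B=0 C=0 D=0 ZF=1 PC=3
Step 13: PC=3 exec 'SUB A, 1'. After: A=1 B=0 C=0 D=0 ZF=0 PC=4
Step 14: PC=4 exec 'JNZ 2'. After: A=1 B=0 C=0 D=0 ZF=0 PC=2
Step 15: PC=2 exec 'MUL B, D'. After: A=1 B=0 C=0 D=0 ZF=1 PC=3
Step 16: PC=3 exec 'SUB A, 1'. After: A=0 B=0 C=0 D=0 ZF=1 PC=4
Step 17: PC=4 exec 'JNZ 2'. After: A=0 B=0 C=0 D=0 ZF=1 PC=5
Step 18: PC=5 exec 'HALT'. After: A=0 B=0 C=0 D=0 ZF=1 PC=5 HALTED

Answer: 0 0 0 0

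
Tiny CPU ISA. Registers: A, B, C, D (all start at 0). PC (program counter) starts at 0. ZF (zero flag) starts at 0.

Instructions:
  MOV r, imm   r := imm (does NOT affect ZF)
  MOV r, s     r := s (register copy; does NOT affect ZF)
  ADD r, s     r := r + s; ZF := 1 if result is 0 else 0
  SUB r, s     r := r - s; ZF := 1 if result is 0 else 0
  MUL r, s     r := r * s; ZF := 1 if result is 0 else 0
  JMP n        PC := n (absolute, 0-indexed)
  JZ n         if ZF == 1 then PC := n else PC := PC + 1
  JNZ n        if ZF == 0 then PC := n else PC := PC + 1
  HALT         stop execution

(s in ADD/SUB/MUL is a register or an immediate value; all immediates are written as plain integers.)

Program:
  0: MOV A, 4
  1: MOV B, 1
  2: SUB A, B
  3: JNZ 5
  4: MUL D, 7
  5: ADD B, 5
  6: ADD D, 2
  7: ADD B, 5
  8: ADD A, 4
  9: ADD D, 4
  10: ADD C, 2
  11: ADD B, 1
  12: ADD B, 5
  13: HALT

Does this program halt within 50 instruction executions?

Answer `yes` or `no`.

Answer: yes

Derivation:
Step 1: PC=0 exec 'MOV A, 4'. After: A=4 B=0 C=0 D=0 ZF=0 PC=1
Step 2: PC=1 exec 'MOV B, 1'. After: A=4 B=1 C=0 D=0 ZF=0 PC=2
Step 3: PC=2 exec 'SUB A, B'. After: A=3 B=1 C=0 D=0 ZF=0 PC=3
Step 4: PC=3 exec 'JNZ 5'. After: A=3 B=1 C=0 D=0 ZF=0 PC=5
Step 5: PC=5 exec 'ADD B, 5'. After: A=3 B=6 C=0 D=0 ZF=0 PC=6
Step 6: PC=6 exec 'ADD D, 2'. After: A=3 B=6 C=0 D=2 ZF=0 PC=7
Step 7: PC=7 exec 'ADD B, 5'. After: A=3 B=11 C=0 D=2 ZF=0 PC=8
Step 8: PC=8 exec 'ADD A, 4'. After: A=7 B=11 C=0 D=2 ZF=0 PC=9
Step 9: PC=9 exec 'ADD D, 4'. After: A=7 B=11 C=0 D=6 ZF=0 PC=10
Step 10: PC=10 exec 'ADD C, 2'. After: A=7 B=11 C=2 D=6 ZF=0 PC=11
Step 11: PC=11 exec 'ADD B, 1'. After: A=7 B=12 C=2 D=6 ZF=0 PC=12
Step 12: PC=12 exec 'ADD B, 5'. After: A=7 B=17 C=2 D=6 ZF=0 PC=13
Step 13: PC=13 exec 'HALT'. After: A=7 B=17 C=2 D=6 ZF=0 PC=13 HALTED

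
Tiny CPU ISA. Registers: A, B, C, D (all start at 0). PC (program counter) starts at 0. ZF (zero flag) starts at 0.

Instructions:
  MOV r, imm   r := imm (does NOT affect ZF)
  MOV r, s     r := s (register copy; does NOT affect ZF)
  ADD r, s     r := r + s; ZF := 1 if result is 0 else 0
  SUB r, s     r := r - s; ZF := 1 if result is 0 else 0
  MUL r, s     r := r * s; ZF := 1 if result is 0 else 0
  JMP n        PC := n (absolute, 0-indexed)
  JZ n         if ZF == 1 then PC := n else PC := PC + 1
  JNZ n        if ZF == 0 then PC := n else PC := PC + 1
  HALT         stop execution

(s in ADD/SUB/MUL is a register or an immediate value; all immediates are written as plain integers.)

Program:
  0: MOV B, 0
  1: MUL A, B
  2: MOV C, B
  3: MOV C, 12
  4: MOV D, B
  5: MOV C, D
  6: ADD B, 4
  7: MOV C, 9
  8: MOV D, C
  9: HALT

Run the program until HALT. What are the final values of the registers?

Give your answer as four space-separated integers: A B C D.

Step 1: PC=0 exec 'MOV B, 0'. After: A=0 B=0 C=0 D=0 ZF=0 PC=1
Step 2: PC=1 exec 'MUL A, B'. After: A=0 B=0 C=0 D=0 ZF=1 PC=2
Step 3: PC=2 exec 'MOV C, B'. After: A=0 B=0 C=0 D=0 ZF=1 PC=3
Step 4: PC=3 exec 'MOV C, 12'. After: A=0 B=0 C=12 D=0 ZF=1 PC=4
Step 5: PC=4 exec 'MOV D, B'. After: A=0 B=0 C=12 D=0 ZF=1 PC=5
Step 6: PC=5 exec 'MOV C, D'. After: A=0 B=0 C=0 D=0 ZF=1 PC=6
Step 7: PC=6 exec 'ADD B, 4'. After: A=0 B=4 C=0 D=0 ZF=0 PC=7
Step 8: PC=7 exec 'MOV C, 9'. After: A=0 B=4 C=9 D=0 ZF=0 PC=8
Step 9: PC=8 exec 'MOV D, C'. After: A=0 B=4 C=9 D=9 ZF=0 PC=9
Step 10: PC=9 exec 'HALT'. After: A=0 B=4 C=9 D=9 ZF=0 PC=9 HALTED

Answer: 0 4 9 9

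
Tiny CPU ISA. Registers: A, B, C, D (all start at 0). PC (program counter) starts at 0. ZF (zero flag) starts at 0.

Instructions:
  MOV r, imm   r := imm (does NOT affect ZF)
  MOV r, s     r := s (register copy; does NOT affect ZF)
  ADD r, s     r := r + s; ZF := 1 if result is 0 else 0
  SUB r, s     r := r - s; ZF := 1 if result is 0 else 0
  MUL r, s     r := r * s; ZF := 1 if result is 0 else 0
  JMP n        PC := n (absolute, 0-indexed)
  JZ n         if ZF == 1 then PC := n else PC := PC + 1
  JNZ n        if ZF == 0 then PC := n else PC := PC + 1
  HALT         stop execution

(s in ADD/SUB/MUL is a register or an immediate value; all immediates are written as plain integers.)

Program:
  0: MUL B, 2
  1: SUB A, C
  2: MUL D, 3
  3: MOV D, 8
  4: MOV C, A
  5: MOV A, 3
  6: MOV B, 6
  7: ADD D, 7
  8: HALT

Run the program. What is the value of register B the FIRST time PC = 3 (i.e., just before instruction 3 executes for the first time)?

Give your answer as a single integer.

Step 1: PC=0 exec 'MUL B, 2'. After: A=0 B=0 C=0 D=0 ZF=1 PC=1
Step 2: PC=1 exec 'SUB A, C'. After: A=0 B=0 C=0 D=0 ZF=1 PC=2
Step 3: PC=2 exec 'MUL D, 3'. After: A=0 B=0 C=0 D=0 ZF=1 PC=3
First time PC=3: B=0

0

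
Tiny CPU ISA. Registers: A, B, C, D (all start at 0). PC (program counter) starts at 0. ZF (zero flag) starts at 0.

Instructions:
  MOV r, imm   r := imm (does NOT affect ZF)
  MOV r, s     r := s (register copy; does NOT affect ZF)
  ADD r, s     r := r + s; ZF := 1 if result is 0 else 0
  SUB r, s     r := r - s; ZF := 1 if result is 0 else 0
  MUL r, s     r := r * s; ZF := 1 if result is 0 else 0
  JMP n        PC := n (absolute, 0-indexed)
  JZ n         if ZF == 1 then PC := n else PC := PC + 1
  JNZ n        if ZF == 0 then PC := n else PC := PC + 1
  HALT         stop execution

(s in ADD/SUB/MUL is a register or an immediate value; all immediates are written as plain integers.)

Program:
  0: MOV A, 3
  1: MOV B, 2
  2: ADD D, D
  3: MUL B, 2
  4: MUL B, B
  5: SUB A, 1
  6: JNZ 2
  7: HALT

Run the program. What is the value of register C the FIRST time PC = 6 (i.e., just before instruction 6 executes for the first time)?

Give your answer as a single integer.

Step 1: PC=0 exec 'MOV A, 3'. After: A=3 B=0 C=0 D=0 ZF=0 PC=1
Step 2: PC=1 exec 'MOV B, 2'. After: A=3 B=2 C=0 D=0 ZF=0 PC=2
Step 3: PC=2 exec 'ADD D, D'. After: A=3 B=2 C=0 D=0 ZF=1 PC=3
Step 4: PC=3 exec 'MUL B, 2'. After: A=3 B=4 C=0 D=0 ZF=0 PC=4
Step 5: PC=4 exec 'MUL B, B'. After: A=3 B=16 C=0 D=0 ZF=0 PC=5
Step 6: PC=5 exec 'SUB A, 1'. After: A=2 B=16 C=0 D=0 ZF=0 PC=6
First time PC=6: C=0

0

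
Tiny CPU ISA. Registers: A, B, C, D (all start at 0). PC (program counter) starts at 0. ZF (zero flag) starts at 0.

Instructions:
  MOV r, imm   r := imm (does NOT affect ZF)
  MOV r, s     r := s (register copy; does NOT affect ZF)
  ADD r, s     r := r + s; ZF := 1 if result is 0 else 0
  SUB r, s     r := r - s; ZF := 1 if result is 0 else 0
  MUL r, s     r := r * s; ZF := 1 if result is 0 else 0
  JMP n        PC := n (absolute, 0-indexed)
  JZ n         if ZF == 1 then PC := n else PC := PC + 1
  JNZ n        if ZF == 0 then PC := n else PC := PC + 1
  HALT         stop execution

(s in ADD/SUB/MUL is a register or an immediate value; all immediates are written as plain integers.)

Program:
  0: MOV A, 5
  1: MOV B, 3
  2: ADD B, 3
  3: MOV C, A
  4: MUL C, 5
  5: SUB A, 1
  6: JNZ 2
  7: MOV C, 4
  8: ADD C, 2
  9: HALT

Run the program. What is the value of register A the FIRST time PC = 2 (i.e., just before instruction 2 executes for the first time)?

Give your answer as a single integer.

Step 1: PC=0 exec 'MOV A, 5'. After: A=5 B=0 C=0 D=0 ZF=0 PC=1
Step 2: PC=1 exec 'MOV B, 3'. After: A=5 B=3 C=0 D=0 ZF=0 PC=2
First time PC=2: A=5

5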